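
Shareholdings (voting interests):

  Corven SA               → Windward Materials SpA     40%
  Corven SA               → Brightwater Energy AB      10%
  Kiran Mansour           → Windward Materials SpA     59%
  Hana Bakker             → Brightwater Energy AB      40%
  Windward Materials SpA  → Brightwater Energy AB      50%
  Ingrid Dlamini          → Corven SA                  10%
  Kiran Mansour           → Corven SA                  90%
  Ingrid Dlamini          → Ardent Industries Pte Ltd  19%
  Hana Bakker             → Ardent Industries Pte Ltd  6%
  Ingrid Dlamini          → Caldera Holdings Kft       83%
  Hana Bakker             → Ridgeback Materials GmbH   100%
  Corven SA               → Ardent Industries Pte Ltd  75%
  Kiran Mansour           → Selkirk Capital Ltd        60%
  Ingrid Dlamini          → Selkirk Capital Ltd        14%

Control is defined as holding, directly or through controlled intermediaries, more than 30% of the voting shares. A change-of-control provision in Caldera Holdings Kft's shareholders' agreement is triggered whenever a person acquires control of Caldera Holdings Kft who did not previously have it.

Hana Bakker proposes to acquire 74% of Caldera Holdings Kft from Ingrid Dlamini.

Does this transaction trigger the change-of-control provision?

Yes

The purchase adds only to Hana's holdings (Ingrid's stake shrinks), so Hana is the only person who could newly come to control Caldera.
Hana holds 40% of Brightwater, so Hana controls Brightwater.
Hana holds 100% of Ridgeback, so Hana controls Ridgeback.
Neither Hana nor any entity Hana controls holds any voting interest in Caldera.
So before the transaction, Hana does not control Caldera.
After the purchase, Hana holds 74% of Caldera directly, and Ingrid's stake falls to 9%.
Hana holds 74% of Caldera, so Hana controls Caldera.
Hana did not control Caldera before and does after, so the clause is triggered.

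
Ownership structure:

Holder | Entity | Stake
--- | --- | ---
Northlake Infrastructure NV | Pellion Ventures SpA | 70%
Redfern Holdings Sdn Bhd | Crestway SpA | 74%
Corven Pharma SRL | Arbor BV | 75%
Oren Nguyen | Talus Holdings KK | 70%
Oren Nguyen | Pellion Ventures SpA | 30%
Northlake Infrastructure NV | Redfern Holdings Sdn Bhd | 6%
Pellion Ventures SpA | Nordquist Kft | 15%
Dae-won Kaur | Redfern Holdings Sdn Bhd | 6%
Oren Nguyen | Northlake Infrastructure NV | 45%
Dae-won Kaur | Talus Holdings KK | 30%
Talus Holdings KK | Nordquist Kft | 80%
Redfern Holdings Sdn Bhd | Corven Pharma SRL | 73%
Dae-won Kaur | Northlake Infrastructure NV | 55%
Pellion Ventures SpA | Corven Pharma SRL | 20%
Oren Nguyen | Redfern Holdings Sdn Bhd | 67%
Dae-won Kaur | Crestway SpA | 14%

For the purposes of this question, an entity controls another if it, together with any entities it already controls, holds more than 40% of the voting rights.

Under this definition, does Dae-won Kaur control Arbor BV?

No

Dae-won holds 55% of Northlake, so Dae-won controls Northlake.
Northlake holds 70% of Pellion, so Dae-won controls Pellion.
Neither Dae-won nor any entity Dae-won controls holds any voting interest in Arbor.
So Dae-won does not control Arbor.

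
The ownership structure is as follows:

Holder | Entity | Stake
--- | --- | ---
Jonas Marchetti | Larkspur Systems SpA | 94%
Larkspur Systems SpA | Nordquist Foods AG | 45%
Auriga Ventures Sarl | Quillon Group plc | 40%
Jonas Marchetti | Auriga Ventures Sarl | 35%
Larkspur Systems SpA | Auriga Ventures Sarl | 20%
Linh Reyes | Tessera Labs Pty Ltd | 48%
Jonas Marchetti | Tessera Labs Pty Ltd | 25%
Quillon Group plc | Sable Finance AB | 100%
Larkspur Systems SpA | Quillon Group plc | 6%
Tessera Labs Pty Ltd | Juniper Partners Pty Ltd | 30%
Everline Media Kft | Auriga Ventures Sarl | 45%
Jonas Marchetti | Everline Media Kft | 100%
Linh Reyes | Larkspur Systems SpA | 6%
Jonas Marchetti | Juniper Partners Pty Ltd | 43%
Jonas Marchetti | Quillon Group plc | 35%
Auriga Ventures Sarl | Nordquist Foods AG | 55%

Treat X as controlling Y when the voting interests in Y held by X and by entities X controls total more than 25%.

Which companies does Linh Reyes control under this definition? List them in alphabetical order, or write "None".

Juniper Partners Pty Ltd, Tessera Labs Pty Ltd

Linh holds 48% of Tessera, so Linh controls Tessera.
Tessera holds 30% of Juniper, so Linh controls Juniper.
No other company's threshold is met.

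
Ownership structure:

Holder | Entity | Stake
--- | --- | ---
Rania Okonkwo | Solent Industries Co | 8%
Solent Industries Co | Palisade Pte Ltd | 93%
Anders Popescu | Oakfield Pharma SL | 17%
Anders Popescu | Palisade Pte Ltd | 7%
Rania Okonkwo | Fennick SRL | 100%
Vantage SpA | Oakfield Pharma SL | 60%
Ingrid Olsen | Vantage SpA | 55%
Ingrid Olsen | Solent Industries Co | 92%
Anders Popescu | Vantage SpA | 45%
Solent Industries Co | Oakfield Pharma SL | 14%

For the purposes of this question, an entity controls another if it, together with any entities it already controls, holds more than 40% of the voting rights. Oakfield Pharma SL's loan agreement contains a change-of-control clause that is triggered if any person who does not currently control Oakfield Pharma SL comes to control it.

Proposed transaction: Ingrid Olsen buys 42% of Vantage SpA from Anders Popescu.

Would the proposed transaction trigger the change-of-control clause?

No

The purchase adds only to Ingrid's holdings (Anders's stake shrinks), so Ingrid is the only person who could newly come to control Oakfield.
Ingrid holds 92% of Solent, so Ingrid controls Solent.
Ingrid holds 55% of Vantage, so Ingrid controls Vantage.
Vantage and Solent together hold 60% + 14% = 74% of Oakfield, so Ingrid controls Oakfield.
So Ingrid already controls Oakfield before the transaction.
After the purchase, Ingrid's direct stake in Vantage rises to 55% + 42% = 97%, and Anders's stake falls to 3%.
Ingrid controlled Oakfield already, so this is not a new person acquiring control; every other person's position is unchanged or reduced.
No new person acquires control, so the clause is not triggered.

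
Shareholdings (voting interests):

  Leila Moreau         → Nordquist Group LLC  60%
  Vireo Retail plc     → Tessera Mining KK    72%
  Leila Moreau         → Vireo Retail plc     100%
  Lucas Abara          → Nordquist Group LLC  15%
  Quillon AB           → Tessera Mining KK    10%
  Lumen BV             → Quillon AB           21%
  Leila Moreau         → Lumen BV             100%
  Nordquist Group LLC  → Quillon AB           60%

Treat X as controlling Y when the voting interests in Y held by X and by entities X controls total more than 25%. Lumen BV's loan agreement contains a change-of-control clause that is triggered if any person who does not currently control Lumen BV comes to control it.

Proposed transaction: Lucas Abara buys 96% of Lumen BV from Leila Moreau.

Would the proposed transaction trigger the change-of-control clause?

Yes

The purchase adds only to Lucas's holdings (Leila's stake shrinks), so Lucas is the only person who could newly come to control Lumen.
Lucas's largest direct stake is 15% in Nordquist, which does not meet the threshold, so Lucas controls no company.
Neither Lucas nor any entity Lucas controls holds any voting interest in Lumen.
So before the transaction, Lucas does not control Lumen.
After the purchase, Lucas holds 96% of Lumen directly, and Leila's stake falls to 4%.
Lucas holds 96% of Lumen, so Lucas controls Lumen.
Lucas did not control Lumen before and does after, so the clause is triggered.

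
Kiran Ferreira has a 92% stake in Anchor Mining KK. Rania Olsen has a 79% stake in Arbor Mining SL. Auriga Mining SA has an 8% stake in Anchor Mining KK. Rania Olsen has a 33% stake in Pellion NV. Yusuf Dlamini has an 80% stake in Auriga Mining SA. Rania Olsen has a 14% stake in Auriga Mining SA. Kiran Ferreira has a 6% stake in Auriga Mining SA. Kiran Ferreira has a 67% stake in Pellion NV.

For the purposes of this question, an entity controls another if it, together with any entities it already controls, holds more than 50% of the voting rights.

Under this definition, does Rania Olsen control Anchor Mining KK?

Rania holds 79% of Arbor, so Rania controls Arbor.
Neither Rania nor any entity Rania controls holds any voting interest in Anchor.
So Rania does not control Anchor.

No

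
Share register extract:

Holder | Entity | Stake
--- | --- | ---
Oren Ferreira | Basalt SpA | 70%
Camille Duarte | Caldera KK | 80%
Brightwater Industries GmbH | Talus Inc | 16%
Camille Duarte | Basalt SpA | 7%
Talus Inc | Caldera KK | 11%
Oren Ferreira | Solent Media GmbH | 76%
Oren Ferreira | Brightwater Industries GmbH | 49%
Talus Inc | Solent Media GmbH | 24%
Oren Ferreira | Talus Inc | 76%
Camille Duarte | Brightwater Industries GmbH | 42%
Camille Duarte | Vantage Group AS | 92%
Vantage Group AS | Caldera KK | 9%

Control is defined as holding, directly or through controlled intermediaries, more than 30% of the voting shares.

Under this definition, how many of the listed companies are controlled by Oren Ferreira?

4

Oren holds 49% of Brightwater, so Oren controls Brightwater.
Oren holds 70% of Basalt, so Oren controls Basalt.
Oren and Brightwater together hold 76% + 16% = 92% of Talus, so Oren controls Talus.
Talus and Oren together hold 24% + 76% = 100% of Solent, so Oren controls Solent.
No other company's threshold is met.
Oren controls 4 companies.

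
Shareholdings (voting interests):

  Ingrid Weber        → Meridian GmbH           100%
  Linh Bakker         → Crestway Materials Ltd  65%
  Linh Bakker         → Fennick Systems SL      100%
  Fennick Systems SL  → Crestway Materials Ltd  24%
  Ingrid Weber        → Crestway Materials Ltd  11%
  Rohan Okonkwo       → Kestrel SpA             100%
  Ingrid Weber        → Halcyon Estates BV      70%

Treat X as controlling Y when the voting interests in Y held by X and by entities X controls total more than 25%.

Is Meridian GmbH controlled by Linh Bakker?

No

Linh holds 100% of Fennick, so Linh controls Fennick.
Linh and Fennick together hold 65% + 24% = 89% of Crestway, so Linh controls Crestway.
Neither Linh nor any entity Linh controls holds any voting interest in Meridian.
So Linh does not control Meridian.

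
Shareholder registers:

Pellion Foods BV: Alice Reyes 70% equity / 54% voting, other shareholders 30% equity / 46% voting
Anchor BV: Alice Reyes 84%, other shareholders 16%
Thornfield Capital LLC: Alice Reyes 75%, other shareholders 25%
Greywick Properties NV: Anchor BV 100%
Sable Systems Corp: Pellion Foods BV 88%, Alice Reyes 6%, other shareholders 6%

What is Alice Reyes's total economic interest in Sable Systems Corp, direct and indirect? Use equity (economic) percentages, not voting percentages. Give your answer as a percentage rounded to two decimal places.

67.60%

Alice reaches Sable along 2 paths.
Via Pellion: 70% × 88% = 61.6%.
Direct stake: 6% = 6%.
Total: 61.6% + 6% = 67.6%.
Rounded: 67.60%.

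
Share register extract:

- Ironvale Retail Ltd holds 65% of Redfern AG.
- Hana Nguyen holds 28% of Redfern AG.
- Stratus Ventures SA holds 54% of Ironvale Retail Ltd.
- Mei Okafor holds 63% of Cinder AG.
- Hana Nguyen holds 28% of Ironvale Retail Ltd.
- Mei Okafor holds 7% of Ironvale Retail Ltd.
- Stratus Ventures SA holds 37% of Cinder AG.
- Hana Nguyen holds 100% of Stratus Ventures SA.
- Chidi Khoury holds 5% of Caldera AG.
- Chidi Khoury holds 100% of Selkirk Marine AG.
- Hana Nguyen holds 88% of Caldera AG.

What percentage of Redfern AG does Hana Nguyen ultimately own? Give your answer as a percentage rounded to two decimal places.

Hana reaches Redfern along 3 paths.
Via Ironvale: 28% × 65% = 18.2%.
Via Stratus → Ironvale: 100% × 54% × 65% = 35.1%.
Direct stake: 28% = 28%.
Total: 18.2% + 35.1% + 28% = 81.3%.
Rounded: 81.30%.

81.30%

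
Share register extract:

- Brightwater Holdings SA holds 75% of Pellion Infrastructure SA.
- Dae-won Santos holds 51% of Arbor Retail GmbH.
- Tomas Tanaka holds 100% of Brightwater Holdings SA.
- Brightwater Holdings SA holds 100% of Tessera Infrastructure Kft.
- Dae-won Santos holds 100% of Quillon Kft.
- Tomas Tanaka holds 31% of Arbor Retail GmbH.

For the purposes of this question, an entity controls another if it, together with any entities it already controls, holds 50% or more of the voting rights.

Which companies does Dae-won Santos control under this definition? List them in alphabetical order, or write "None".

Arbor Retail GmbH, Quillon Kft

Dae-won holds 51% of Arbor, so Dae-won controls Arbor.
Dae-won holds 100% of Quillon, so Dae-won controls Quillon.
No other company's threshold is met.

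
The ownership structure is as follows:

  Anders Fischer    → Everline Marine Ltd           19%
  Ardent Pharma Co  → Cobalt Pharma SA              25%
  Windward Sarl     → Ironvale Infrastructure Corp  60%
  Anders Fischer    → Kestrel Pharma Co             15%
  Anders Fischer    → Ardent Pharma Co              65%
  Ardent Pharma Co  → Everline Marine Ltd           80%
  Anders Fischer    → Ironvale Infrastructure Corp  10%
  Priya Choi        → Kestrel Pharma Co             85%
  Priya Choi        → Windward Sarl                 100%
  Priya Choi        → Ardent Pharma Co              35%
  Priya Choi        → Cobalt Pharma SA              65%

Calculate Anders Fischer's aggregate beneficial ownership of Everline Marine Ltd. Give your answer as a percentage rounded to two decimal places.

Anders reaches Everline along 2 paths.
Direct stake: 19% = 19%.
Via Ardent: 65% × 80% = 52%.
Total: 19% + 52% = 71%.
Rounded: 71.00%.

71.00%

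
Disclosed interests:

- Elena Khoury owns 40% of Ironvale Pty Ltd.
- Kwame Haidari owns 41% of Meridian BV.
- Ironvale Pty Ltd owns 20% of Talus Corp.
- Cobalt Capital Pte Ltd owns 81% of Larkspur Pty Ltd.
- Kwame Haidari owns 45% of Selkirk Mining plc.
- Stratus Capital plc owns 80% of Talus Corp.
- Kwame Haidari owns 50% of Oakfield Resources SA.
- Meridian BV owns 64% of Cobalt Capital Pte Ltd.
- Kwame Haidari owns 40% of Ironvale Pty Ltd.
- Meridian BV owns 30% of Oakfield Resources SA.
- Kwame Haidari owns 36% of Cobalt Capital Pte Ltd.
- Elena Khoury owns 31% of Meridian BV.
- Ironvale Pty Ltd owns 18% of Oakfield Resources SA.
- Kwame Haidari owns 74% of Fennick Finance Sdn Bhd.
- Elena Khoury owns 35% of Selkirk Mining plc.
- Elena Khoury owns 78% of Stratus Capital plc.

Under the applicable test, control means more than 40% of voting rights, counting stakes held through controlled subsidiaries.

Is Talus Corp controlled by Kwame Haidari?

No

Kwame holds 45% of Selkirk, so Kwame controls Selkirk.
Kwame holds 41% of Meridian, so Kwame controls Meridian.
Kwame and Meridian together hold 50% + 30% = 80% of Oakfield, so Kwame controls Oakfield.
Meridian and Kwame together hold 64% + 36% = 100% of Cobalt, so Kwame controls Cobalt.
Cobalt holds 81% of Larkspur, so Kwame controls Larkspur.
Kwame holds 74% of Fennick, so Kwame controls Fennick.
Neither Kwame nor any entity Kwame controls holds any voting interest in Talus.
So Kwame does not control Talus.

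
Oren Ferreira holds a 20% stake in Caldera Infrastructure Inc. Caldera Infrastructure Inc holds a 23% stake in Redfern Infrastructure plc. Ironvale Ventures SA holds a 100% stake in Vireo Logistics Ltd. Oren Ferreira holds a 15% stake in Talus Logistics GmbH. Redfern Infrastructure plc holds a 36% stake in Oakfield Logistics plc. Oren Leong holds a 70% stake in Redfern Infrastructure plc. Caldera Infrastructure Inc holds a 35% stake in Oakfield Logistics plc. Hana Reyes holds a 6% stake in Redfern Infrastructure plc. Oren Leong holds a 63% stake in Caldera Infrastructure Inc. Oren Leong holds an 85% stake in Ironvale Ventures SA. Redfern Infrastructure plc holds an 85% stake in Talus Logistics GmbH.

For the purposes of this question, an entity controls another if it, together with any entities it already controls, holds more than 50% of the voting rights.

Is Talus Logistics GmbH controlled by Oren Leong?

Oren Leong holds 63% of Caldera, so Oren Leong controls Caldera.
Oren Leong and Caldera together hold 70% + 23% = 93% of Redfern, so Oren Leong controls Redfern.
Redfern holds 85% of Talus, so Oren Leong controls Talus.

Yes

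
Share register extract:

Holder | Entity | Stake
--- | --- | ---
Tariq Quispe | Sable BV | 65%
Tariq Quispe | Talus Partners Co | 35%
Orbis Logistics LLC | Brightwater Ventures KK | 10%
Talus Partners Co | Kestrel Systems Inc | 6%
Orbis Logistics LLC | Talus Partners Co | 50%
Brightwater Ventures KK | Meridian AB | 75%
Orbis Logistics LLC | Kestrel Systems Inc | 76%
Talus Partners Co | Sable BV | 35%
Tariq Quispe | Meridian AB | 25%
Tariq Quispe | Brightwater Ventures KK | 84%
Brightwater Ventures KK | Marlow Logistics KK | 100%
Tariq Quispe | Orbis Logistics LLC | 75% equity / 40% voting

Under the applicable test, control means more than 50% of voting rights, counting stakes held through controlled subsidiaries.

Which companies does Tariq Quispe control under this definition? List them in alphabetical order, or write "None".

Brightwater Ventures KK, Marlow Logistics KK, Meridian AB, Sable BV

Tariq holds 84% of Brightwater, so Tariq controls Brightwater.
Tariq holds 65% of Sable, so Tariq controls Sable.
Brightwater and Tariq together hold 75% + 25% = 100% of Meridian, so Tariq controls Meridian.
Brightwater holds 100% of Marlow, so Tariq controls Marlow.
No other company's threshold is met.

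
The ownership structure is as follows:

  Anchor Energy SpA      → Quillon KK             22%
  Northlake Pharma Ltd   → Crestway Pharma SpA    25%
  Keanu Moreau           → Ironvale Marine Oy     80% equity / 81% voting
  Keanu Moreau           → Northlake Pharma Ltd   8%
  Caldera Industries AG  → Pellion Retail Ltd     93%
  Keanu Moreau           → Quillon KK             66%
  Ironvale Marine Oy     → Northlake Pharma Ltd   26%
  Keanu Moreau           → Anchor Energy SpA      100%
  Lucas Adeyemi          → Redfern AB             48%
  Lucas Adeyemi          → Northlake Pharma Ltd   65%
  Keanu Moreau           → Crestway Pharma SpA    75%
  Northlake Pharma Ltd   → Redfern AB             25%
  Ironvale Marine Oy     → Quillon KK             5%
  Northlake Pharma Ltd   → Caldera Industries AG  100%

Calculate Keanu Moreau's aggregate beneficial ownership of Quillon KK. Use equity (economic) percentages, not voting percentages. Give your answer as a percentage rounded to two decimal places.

92.00%

Keanu reaches Quillon along 3 paths.
Via Anchor: 100% × 22% = 22%.
Direct stake: 66% = 66%.
Via Ironvale: 80% × 5% = 4%.
Total: 22% + 66% + 4% = 92%.
Rounded: 92.00%.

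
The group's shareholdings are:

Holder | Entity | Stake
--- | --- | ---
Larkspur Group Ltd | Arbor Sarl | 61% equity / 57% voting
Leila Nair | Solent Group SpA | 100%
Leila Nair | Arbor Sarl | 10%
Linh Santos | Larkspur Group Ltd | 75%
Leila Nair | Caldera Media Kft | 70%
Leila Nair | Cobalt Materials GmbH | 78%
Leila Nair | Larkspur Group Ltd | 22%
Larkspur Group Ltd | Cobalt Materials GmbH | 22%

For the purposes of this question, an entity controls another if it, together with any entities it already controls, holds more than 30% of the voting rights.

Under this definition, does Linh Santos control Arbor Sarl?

Linh holds 75% of Larkspur, so Linh controls Larkspur.
Larkspur holds 57% of Arbor, so Linh controls Arbor.

Yes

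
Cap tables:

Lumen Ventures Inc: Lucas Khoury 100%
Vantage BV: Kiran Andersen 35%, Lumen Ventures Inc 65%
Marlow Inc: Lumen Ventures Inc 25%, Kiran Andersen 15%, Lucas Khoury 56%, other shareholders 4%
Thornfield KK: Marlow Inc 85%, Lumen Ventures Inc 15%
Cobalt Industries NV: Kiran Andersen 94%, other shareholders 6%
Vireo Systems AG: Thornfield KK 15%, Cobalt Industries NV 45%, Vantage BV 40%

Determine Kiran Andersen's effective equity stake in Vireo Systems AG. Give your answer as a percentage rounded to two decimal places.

Kiran reaches Vireo along 3 paths.
Via Marlow → Thornfield: 15% × 85% × 15% = 1.9125%.
Via Cobalt: 94% × 45% = 42.3%.
Via Vantage: 35% × 40% = 14%.
Total: 1.9125% + 42.3% + 14% = 58.2125%.
Rounded: 58.21%.

58.21%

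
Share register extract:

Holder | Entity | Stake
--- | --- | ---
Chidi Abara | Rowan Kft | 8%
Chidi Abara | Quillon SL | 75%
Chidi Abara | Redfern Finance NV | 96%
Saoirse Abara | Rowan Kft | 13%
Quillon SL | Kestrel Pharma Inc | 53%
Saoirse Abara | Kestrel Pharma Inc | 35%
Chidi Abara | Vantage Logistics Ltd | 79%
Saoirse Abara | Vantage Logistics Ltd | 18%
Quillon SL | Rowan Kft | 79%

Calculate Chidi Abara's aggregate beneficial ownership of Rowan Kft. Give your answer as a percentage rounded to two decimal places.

Chidi reaches Rowan along 2 paths.
Direct stake: 8% = 8%.
Via Quillon: 75% × 79% = 59.25%.
Total: 8% + 59.25% = 67.25%.

67.25%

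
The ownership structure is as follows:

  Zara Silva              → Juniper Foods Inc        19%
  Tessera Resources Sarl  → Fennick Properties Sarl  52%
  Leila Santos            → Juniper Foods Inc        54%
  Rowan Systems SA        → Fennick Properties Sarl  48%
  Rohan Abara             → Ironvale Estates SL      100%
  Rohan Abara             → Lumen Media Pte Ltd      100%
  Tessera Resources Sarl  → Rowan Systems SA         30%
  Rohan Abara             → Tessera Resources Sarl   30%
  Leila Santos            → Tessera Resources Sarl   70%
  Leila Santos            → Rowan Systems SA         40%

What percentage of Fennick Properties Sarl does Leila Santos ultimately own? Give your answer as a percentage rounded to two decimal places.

65.68%

Leila reaches Fennick along 3 paths.
Via Tessera: 70% × 52% = 36.4%.
Via Tessera → Rowan: 70% × 30% × 48% = 10.08%.
Via Rowan: 40% × 48% = 19.2%.
Total: 36.4% + 10.08% + 19.2% = 65.68%.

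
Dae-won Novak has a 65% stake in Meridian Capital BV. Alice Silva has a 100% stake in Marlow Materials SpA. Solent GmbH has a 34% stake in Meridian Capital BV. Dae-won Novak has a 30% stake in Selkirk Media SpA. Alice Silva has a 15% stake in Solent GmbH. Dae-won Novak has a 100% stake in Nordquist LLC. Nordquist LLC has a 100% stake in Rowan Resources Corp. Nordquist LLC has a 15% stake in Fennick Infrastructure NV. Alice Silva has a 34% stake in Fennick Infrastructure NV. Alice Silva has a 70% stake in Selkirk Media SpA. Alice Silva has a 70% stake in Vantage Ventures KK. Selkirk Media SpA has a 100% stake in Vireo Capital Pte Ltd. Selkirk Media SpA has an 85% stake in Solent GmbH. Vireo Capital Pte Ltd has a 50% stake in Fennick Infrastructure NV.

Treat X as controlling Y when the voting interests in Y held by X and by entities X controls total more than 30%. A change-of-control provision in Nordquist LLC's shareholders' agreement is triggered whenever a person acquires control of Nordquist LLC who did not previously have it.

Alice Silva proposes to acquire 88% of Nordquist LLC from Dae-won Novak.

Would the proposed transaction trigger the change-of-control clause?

Yes

The purchase adds only to Alice's holdings (Dae-won's stake shrinks), so Alice is the only person who could newly come to control Nordquist.
Alice holds 70% of Vantage, so Alice controls Vantage.
Alice holds 70% of Selkirk, so Alice controls Selkirk.
Selkirk holds 100% of Vireo, so Alice controls Vireo.
Alice and Selkirk together hold 15% + 85% = 100% of Solent, so Alice controls Solent.
Vireo and Alice together hold 50% + 34% = 84% of Fennick, so Alice controls Fennick.
Alice holds 100% of Marlow, so Alice controls Marlow.
Solent holds 34% of Meridian, so Alice controls Meridian.
Neither Alice nor any entity Alice controls holds any voting interest in Nordquist.
So before the transaction, Alice does not control Nordquist.
After the purchase, Alice holds 88% of Nordquist directly, and Dae-won's stake falls to 12%.
Alice holds 88% of Nordquist, so Alice controls Nordquist.
Alice did not control Nordquist before and does after, so the clause is triggered.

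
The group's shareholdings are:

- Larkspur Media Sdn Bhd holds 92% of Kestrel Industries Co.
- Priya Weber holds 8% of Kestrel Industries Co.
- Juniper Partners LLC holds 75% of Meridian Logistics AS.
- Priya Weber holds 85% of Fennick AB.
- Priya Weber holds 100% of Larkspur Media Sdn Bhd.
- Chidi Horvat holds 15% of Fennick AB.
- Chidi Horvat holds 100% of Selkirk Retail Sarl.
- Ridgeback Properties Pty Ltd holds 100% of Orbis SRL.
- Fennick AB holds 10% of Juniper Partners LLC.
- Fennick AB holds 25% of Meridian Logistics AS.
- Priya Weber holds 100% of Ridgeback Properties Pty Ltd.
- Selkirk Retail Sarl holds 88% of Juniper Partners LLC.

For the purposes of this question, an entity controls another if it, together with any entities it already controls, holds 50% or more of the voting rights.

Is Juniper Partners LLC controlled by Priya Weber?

Priya holds 85% of Fennick, so Priya controls Fennick.
Priya holds 100% of Larkspur, so Priya controls Larkspur.
Priya and Larkspur together hold 8% + 92% = 100% of Kestrel, so Priya controls Kestrel.
Priya holds 100% of Ridgeback, so Priya controls Ridgeback.
Ridgeback holds 100% of Orbis, so Priya controls Orbis.
In Juniper, Priya's side holds only 10%, not ≥ 50%.
So Priya does not control Juniper.

No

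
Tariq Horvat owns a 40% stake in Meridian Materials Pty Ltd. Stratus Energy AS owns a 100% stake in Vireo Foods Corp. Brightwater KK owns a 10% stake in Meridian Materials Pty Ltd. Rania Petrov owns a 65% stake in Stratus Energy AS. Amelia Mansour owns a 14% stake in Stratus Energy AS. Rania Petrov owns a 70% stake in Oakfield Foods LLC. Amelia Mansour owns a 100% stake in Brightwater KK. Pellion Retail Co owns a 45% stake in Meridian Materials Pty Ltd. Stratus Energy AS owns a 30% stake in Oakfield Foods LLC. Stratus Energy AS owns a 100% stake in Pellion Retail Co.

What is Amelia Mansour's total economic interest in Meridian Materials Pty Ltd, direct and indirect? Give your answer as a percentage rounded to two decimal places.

16.30%

Amelia reaches Meridian along 2 paths.
Via Stratus → Pellion: 14% × 100% × 45% = 6.3%.
Via Brightwater: 100% × 10% = 10%.
Total: 6.3% + 10% = 16.3%.
Rounded: 16.30%.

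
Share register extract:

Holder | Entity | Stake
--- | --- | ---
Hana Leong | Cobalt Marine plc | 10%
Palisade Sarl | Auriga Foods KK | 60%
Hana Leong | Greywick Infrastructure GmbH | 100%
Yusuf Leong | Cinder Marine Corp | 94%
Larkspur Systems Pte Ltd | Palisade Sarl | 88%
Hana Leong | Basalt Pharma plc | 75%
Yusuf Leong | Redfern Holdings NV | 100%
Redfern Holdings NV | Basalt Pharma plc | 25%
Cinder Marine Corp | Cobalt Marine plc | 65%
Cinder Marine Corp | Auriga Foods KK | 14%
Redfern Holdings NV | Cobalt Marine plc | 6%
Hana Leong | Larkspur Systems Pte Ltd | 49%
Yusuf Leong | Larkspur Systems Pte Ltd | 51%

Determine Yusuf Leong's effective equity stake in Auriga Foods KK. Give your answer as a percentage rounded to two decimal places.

Yusuf reaches Auriga along 2 paths.
Via Cinder: 94% × 14% = 13.16%.
Via Larkspur → Palisade: 51% × 88% × 60% = 26.928%.
Total: 13.16% + 26.928% = 40.088%.
Rounded: 40.09%.

40.09%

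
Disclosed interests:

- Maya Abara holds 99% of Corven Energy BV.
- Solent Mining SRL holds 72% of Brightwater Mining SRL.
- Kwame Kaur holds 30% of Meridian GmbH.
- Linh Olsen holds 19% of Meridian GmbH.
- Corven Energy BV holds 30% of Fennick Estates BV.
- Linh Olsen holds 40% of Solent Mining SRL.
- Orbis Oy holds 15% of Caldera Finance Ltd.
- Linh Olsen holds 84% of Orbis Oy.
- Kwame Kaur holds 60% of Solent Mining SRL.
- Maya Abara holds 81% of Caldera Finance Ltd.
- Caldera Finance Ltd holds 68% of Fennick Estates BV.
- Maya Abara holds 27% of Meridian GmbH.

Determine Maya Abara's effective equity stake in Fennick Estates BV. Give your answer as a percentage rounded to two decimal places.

Maya reaches Fennick along 2 paths.
Via Corven: 99% × 30% = 29.7%.
Via Caldera: 81% × 68% = 55.08%.
Total: 29.7% + 55.08% = 84.78%.

84.78%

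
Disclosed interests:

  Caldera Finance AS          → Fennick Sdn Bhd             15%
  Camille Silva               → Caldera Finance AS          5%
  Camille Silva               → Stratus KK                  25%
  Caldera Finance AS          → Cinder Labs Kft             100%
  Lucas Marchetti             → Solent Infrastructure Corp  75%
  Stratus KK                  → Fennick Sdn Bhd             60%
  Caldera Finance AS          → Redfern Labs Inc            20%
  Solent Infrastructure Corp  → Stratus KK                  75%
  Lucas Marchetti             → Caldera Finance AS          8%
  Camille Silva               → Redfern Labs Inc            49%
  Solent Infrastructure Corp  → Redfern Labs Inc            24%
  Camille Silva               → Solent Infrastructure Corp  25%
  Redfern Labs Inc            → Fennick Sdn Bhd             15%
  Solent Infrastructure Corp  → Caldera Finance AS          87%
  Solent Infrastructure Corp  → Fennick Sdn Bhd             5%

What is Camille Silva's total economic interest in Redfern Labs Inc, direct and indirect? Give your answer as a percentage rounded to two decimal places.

60.35%

Camille reaches Redfern along 4 paths.
Via Solent: 25% × 24% = 6%.
Direct stake: 49% = 49%.
Via Solent → Caldera: 25% × 87% × 20% = 4.35%.
Via Caldera: 5% × 20% = 1%.
Total: 6% + 49% + 4.35% + 1% = 60.35%.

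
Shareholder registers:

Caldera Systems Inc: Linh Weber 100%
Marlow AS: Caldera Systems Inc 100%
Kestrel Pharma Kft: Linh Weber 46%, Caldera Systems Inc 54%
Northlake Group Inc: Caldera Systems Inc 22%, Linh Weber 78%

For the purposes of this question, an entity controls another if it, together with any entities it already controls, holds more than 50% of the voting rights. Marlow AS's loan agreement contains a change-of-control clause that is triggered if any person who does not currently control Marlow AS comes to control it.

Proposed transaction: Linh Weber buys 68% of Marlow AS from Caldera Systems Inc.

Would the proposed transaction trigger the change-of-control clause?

The purchase adds only to Linh's holdings (Caldera's stake shrinks), so Linh is the only person who could newly come to control Marlow.
Linh holds 100% of Caldera, so Linh controls Caldera.
Caldera holds 100% of Marlow, so Linh controls Marlow.
So Linh already controls Marlow before the transaction.
After the purchase, Linh holds 68% of Marlow directly, and Caldera's stake falls to 32%.
Linh controlled Marlow already, so this is not a new person acquiring control; every other person's position is unchanged or reduced.
No new person acquires control, so the clause is not triggered.

No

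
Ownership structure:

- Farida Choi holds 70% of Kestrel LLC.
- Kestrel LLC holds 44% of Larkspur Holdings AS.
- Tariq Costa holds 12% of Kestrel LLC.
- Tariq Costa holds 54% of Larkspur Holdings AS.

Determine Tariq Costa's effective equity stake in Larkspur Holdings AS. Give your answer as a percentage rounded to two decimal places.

Tariq reaches Larkspur along 2 paths.
Direct stake: 54% = 54%.
Via Kestrel: 12% × 44% = 5.28%.
Total: 54% + 5.28% = 59.28%.

59.28%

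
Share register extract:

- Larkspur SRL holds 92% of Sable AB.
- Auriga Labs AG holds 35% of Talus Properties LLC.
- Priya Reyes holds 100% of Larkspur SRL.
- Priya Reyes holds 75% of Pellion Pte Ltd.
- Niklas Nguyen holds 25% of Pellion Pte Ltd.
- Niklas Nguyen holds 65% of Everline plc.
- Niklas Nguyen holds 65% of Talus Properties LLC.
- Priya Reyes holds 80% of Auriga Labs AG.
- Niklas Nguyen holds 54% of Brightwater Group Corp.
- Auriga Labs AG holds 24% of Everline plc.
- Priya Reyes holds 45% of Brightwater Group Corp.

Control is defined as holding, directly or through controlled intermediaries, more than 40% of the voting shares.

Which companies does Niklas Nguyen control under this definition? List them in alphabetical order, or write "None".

Niklas holds 54% of Brightwater, so Niklas controls Brightwater.
Niklas holds 65% of Talus, so Niklas controls Talus.
Niklas holds 65% of Everline, so Niklas controls Everline.
No other company's threshold is met.

Brightwater Group Corp, Everline plc, Talus Properties LLC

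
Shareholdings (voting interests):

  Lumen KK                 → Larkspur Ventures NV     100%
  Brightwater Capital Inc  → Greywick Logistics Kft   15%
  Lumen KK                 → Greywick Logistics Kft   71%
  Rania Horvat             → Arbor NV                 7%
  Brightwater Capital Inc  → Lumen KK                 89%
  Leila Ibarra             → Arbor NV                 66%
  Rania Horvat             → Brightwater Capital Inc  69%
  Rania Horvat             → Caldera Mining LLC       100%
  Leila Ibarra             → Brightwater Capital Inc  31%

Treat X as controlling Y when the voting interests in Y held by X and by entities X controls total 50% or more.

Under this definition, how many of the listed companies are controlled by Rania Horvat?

Rania holds 100% of Caldera, so Rania controls Caldera.
Rania holds 69% of Brightwater, so Rania controls Brightwater.
Brightwater holds 89% of Lumen, so Rania controls Lumen.
Lumen and Brightwater together hold 71% + 15% = 86% of Greywick, so Rania controls Greywick.
Lumen holds 100% of Larkspur, so Rania controls Larkspur.
No other company's threshold is met.
Rania controls 5 companies.

5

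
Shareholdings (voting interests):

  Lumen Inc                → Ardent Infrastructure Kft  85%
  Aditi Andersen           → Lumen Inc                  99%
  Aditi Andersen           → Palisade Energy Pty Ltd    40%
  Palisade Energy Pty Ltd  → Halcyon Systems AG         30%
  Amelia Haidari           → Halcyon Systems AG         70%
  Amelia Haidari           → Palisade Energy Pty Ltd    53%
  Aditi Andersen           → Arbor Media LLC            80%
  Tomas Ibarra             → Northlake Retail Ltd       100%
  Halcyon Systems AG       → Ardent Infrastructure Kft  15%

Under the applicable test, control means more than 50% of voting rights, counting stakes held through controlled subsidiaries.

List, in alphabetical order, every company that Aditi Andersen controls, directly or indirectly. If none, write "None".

Arbor Media LLC, Ardent Infrastructure Kft, Lumen Inc

Aditi holds 99% of Lumen, so Aditi controls Lumen.
Aditi holds 80% of Arbor, so Aditi controls Arbor.
Lumen holds 85% of Ardent, so Aditi controls Ardent.
No other company's threshold is met.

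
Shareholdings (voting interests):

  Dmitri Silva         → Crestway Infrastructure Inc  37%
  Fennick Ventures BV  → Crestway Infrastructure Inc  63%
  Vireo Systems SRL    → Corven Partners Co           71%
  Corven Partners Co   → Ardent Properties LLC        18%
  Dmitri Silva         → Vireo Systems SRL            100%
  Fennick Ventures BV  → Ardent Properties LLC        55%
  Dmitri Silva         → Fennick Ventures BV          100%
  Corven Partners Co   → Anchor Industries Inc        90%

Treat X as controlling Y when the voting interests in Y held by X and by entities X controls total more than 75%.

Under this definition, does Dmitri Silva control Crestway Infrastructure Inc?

Yes

Dmitri holds 100% of Fennick, so Dmitri controls Fennick.
Dmitri and Fennick together hold 37% + 63% = 100% of Crestway, so Dmitri controls Crestway.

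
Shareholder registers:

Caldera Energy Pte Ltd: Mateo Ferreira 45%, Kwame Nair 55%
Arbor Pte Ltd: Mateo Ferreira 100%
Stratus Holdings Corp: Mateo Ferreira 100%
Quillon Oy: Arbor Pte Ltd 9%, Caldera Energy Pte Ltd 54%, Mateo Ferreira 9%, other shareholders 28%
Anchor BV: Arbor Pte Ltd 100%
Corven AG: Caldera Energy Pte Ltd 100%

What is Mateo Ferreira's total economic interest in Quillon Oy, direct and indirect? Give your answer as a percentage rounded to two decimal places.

Mateo reaches Quillon along 3 paths.
Via Arbor: 100% × 9% = 9%.
Via Caldera: 45% × 54% = 24.3%.
Direct stake: 9% = 9%.
Total: 9% + 24.3% + 9% = 42.3%.
Rounded: 42.30%.

42.30%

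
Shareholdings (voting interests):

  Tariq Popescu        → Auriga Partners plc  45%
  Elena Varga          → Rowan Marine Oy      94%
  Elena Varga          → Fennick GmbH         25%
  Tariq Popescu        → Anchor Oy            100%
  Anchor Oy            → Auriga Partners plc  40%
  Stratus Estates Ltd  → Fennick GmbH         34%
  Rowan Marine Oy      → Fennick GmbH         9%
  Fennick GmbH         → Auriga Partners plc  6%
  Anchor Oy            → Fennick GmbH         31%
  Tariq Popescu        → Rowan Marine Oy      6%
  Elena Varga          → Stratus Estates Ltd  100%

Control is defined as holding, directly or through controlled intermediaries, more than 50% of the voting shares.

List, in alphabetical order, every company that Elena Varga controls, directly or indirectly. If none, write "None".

Elena holds 94% of Rowan, so Elena controls Rowan.
Elena holds 100% of Stratus, so Elena controls Stratus.
Stratus and Rowan and Elena together hold 34% + 9% + 25% = 68% of Fennick, so Elena controls Fennick.
No other company's threshold is met.

Fennick GmbH, Rowan Marine Oy, Stratus Estates Ltd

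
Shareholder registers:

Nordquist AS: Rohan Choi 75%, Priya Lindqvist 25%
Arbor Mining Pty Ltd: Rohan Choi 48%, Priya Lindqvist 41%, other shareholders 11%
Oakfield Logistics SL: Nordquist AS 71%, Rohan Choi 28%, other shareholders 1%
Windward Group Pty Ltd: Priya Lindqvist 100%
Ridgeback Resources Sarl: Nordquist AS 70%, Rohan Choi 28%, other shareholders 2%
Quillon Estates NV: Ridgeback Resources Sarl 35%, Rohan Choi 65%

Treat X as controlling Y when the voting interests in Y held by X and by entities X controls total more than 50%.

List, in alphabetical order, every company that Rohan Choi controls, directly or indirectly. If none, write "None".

Nordquist AS, Oakfield Logistics SL, Quillon Estates NV, Ridgeback Resources Sarl

Rohan holds 75% of Nordquist, so Rohan controls Nordquist.
Nordquist and Rohan together hold 71% + 28% = 99% of Oakfield, so Rohan controls Oakfield.
Nordquist and Rohan together hold 70% + 28% = 98% of Ridgeback, so Rohan controls Ridgeback.
Ridgeback and Rohan together hold 35% + 65% = 100% of Quillon, so Rohan controls Quillon.
No other company's threshold is met.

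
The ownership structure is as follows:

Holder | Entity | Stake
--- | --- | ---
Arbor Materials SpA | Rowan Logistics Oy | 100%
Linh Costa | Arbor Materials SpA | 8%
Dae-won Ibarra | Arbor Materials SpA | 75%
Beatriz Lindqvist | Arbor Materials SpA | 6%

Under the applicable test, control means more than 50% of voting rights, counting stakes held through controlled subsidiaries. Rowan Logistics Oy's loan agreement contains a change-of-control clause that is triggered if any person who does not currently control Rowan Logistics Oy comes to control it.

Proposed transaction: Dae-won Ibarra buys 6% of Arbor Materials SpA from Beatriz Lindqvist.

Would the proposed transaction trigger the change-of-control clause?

No

The purchase adds only to Dae-won's holdings (Beatriz's stake shrinks), so Dae-won is the only person who could newly come to control Rowan.
Dae-won holds 75% of Arbor, so Dae-won controls Arbor.
Arbor holds 100% of Rowan, so Dae-won controls Rowan.
So Dae-won already controls Rowan before the transaction.
After the purchase, Dae-won's direct stake in Arbor rises to 75% + 6% = 81%, and Beatriz's stake falls to 0%.
Dae-won controlled Rowan already, so this is not a new person acquiring control; every other person's position is unchanged or reduced.
No new person acquires control, so the clause is not triggered.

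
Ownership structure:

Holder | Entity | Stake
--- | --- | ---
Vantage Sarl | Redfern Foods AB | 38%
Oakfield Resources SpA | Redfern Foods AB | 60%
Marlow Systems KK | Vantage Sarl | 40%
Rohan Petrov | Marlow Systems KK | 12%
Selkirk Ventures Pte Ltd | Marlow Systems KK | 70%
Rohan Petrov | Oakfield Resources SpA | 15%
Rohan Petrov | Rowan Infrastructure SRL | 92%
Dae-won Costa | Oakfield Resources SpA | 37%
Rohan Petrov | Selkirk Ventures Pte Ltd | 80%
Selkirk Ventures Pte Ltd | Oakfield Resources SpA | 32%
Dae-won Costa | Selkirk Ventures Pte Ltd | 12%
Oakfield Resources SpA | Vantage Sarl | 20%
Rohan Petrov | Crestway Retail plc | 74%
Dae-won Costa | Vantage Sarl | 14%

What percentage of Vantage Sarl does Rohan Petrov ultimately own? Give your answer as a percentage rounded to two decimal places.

Rohan reaches Vantage along 4 paths.
Via Selkirk → Oakfield: 80% × 32% × 20% = 5.12%.
Via Oakfield: 15% × 20% = 3%.
Via Selkirk → Marlow: 80% × 70% × 40% = 22.4%.
Via Marlow: 12% × 40% = 4.8%.
Total: 5.12% + 3% + 22.4% + 4.8% = 35.32%.

35.32%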